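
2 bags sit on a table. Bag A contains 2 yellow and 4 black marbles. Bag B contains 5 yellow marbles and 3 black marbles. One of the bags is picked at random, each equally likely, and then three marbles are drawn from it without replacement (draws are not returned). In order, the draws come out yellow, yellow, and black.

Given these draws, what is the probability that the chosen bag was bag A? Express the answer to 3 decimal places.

0.272

Under each hypothesis, the probability of the observed sequence is: P(data | bag A) = (2/6)(1/5)(4/4) = 1/15; P(data | bag B) = (5/8)(4/7)(3/6) = 5/28.
The prior-weighted likelihoods are 1/2 · 1/15 = 1/30, 1/2 · 5/28 = 5/56; these sum to 103/840.
By Bayes' rule, P(bag A | data) = (1/30) / (103/840) = 28/103.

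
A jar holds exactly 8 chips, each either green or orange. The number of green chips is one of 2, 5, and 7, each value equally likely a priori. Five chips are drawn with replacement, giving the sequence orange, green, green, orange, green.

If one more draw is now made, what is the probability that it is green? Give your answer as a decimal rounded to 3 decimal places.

Under each hypothesis, the probability of the observed sequence is: P(data | r = 2) = (6/8)(2/8)(2/8)(6/8)(2/8) = 0.0087891; P(data | r = 5) = (3/8)(5/8)(5/8)(3/8)(5/8) = 0.034332; P(data | r = 7) = (1/8)(7/8)(7/8)(1/8)(7/8) = 0.010468.
Multiplying each by its prior: 1/3 · 0.0087891 = 0.0029297, 1/3 · 0.034332 = 0.011444, 1/3 · 0.010468 = 0.0034892; with total 0.017863.
Normalising, the posterior is P(r = 2 | data) = 0.16401, P(r = 5 | data) = 0.64066, P(r = 7 | data) = 0.19533.
Averaging over the posterior, P(green next | data) = (1/4)(0.16401) + (5/8)(0.64066) + (7/8)(0.19533) = 0.61233.

0.612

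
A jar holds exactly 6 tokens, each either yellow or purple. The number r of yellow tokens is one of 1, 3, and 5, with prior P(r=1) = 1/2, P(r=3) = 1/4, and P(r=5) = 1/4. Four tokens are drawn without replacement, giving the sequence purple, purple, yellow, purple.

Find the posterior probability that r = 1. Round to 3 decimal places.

0.870

Under each hypothesis, the probability of the observed sequence is: P(data | r = 1) = (5/6)(4/5)(1/4)(3/3) = 1/6; P(data | r = 3) = (3/6)(2/5)(3/4)(1/3) = 1/20; P(data | r = 5) = (1/6)(0/5) = 0.
Multiplying each by its prior: 1/2 · 1/6 = 1/12, 1/4 · 1/20 = 1/80, 1/4 · 0 = 0; these sum to 23/240.
Therefore the posterior P(r = 1 | data) = (1/12) / (23/240) = 20/23.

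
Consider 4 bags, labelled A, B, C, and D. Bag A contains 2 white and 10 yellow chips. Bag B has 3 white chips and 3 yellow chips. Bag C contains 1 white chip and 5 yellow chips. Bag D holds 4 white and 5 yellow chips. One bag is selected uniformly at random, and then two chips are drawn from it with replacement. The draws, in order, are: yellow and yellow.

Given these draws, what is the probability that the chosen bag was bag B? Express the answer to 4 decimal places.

0.1284

For each hypothesis, P(data | H) works out to: P(data | bag A) = (10/12)(10/12) = 0.69444; P(data | bag B) = (3/6)(3/6) = 0.25; P(data | bag C) = (5/6)(5/6) = 0.69444; P(data | bag D) = (5/9)(5/9) = 0.30864.
Weighting by the prior gives 1/4 · 0.69444 = 0.17361, 1/4 · 0.25 = 0.0625, 1/4 · 0.69444 = 0.17361, 1/4 · 0.30864 = 0.07716; these sum to 0.48688.
Hence P(bag B | data) = (0.0625) / (0.48688) = 0.12837.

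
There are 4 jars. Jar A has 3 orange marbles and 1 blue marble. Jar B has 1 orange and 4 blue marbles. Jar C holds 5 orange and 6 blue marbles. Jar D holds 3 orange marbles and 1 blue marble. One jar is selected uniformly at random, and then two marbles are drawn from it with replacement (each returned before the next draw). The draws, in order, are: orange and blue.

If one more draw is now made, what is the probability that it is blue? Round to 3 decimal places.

0.456

For each hypothesis, P(data | H) works out to: P(data | jar A) = (3/4)(1/4) = 0.1875; P(data | jar B) = (1/5)(4/5) = 0.16; P(data | jar C) = (5/11)(6/11) = 0.24793; P(data | jar D) = (3/4)(1/4) = 0.1875.
The prior-weighted likelihoods are 1/4 · 0.1875 = 0.046875, 1/4 · 0.16 = 0.04, 1/4 · 0.24793 = 0.061983, 1/4 · 0.1875 = 0.046875; with total 0.19573.
Normalising, the posterior is P(jar A | data) = 0.23948, P(jar B | data) = 0.20436, P(jar C | data) = 0.31667, P(jar D | data) = 0.23948.
So P(blue next | data) = Σ P(blue next | H) P(H | data) = (1/4)(0.23948) + (4/5)(0.20436) + (6/11)(0.31667) + (1/4)(0.23948) = 0.45596.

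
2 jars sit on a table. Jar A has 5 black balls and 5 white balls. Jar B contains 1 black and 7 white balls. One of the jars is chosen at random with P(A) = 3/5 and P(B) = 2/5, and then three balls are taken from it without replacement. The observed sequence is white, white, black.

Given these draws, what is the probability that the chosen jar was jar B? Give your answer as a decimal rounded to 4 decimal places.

The likelihood of the observed sequence under each hypothesis: P(data | jar A) = (5/10)(4/9)(5/8) = 5/36; P(data | jar B) = (7/8)(6/7)(1/6) = 1/8.
The prior-weighted likelihoods are 3/5 · 5/36 = 1/12, 2/5 · 1/8 = 1/20; summing to 2/15.
Hence P(jar B | data) = (1/20) / (2/15) = 3/8.

0.3750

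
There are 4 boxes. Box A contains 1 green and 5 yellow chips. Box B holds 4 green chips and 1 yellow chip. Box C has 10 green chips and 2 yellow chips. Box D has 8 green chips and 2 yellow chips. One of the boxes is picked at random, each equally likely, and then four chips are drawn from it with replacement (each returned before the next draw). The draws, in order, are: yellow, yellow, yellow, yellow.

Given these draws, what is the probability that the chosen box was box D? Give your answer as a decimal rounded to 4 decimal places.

Under each hypothesis, the probability of the observed sequence is: P(data | box A) = (5/6)(5/6)(5/6)(5/6) = 0.48225; P(data | box B) = (1/5)(1/5)(1/5)(1/5) = 0.0016; P(data | box C) = (2/12)(2/12)(2/12)(2/12) = 0.0007716; P(data | box D) = (2/10)(2/10)(2/10)(2/10) = 0.0016.
Multiplying each by its prior: 1/4 · 0.48225 = 0.12056, 1/4 · 0.0016 = 0.0004, 1/4 · 0.0007716 = 0.0001929, 1/4 · 0.0016 = 0.0004; summing to 0.12156.
By Bayes' rule, P(box D | data) = (0.0004) / (0.12156) = 0.0032907.

0.0033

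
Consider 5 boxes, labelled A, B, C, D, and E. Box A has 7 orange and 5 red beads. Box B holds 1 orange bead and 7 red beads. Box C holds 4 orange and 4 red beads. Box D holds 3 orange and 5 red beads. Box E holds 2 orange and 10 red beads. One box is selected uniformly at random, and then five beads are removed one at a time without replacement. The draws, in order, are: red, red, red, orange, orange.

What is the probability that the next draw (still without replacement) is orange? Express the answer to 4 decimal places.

For each hypothesis, P(data | H) works out to: P(data | box A) = (5/12)(4/11)(3/10)(7/9)(6/8) = 0.026515; P(data | box B) = (7/8)(6/7)(5/6)(1/5)(0/4) = 0; P(data | box C) = (4/8)(3/7)(2/6)(4/5)(3/4) = 0.042857; P(data | box D) = (5/8)(4/7)(3/6)(3/5)(2/4) = 0.053571; P(data | box E) = (10/12)(9/11)(8/10)(2/9)(1/8) = 0.015152.
Weighting by the prior gives 1/5 · 0.026515 = 0.005303, 1/5 · 0 = 0, 1/5 · 0.042857 = 0.0085714, 1/5 · 0.053571 = 0.010714, 1/5 · 0.015152 = 0.0030303; summing to 0.027619.
Dividing through by the total gives posterior P(box A | data) = 0.19201, P(box B | data) = 0, P(box C | data) = 0.31034, P(box D | data) = 0.38793, P(box E | data) = 0.10972.
Averaging over the posterior, P(orange next | data) = (5/7)(0.19201) + (2/3)(0.31034) + (1/3)(0.38793) + (0)(0.10972) = 0.47335.

0.4734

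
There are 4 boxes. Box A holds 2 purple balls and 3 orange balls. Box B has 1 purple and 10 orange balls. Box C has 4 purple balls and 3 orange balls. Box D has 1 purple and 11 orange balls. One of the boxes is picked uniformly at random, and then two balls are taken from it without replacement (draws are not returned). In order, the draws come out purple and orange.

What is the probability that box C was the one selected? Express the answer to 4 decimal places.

Under each hypothesis, the probability of the observed sequence is: P(data | box A) = (2/5)(3/4) = 0.3; P(data | box B) = (1/11)(10/10) = 0.090909; P(data | box C) = (4/7)(3/6) = 0.28571; P(data | box D) = (1/12)(11/11) = 0.083333.
The prior-weighted likelihoods are 1/4 · 0.3 = 0.075, 1/4 · 0.090909 = 0.022727, 1/4 · 0.28571 = 0.071429, 1/4 · 0.083333 = 0.020833; summing to 0.18999.
Therefore the posterior P(box C | data) = (0.071429) / (0.18999) = 0.37596.

0.3760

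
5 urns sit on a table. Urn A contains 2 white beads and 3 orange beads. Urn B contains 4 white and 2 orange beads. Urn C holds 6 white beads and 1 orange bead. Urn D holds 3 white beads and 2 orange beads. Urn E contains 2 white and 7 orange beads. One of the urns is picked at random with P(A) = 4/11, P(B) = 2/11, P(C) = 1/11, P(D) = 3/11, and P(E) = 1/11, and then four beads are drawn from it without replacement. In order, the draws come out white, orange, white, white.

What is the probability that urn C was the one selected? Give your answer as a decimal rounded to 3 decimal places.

0.201

The likelihood of the observed sequence under each hypothesis: P(data | urn A) = (2/5)(3/4)(1/3)(0/2) = 0; P(data | urn B) = (4/6)(2/5)(3/4)(2/3) = 0.13333; P(data | urn C) = (6/7)(1/6)(5/5)(4/4) = 0.14286; P(data | urn D) = (3/5)(2/4)(2/3)(1/2) = 0.1; P(data | urn E) = (2/9)(7/8)(1/7)(0/6) = 0.
Multiplying each by its prior: 4/11 · 0 = 0, 2/11 · 0.13333 = 0.024242, 1/11 · 0.14286 = 0.012987, 3/11 · 0.1 = 0.027273, 1/11 · 0 = 0; these sum to 0.064502.
Hence P(urn C | data) = (0.012987) / (0.064502) = 0.20134.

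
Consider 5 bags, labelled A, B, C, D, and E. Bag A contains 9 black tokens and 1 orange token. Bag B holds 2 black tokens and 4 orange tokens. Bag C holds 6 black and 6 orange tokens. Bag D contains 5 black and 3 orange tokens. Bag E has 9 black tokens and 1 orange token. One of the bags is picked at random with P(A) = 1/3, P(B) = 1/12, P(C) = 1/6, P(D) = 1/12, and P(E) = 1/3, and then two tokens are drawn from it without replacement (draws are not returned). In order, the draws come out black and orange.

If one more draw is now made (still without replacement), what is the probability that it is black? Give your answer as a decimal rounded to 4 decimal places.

0.7011

For each hypothesis, P(data | H) works out to: P(data | bag A) = (9/10)(1/9) = 0.1; P(data | bag B) = (2/6)(4/5) = 0.26667; P(data | bag C) = (6/12)(6/11) = 0.27273; P(data | bag D) = (5/8)(3/7) = 0.26786; P(data | bag E) = (9/10)(1/9) = 0.1.
Multiplying each by its prior: 1/3 · 0.1 = 0.033333, 1/12 · 0.26667 = 0.022222, 1/6 · 0.27273 = 0.045455, 1/12 · 0.26786 = 0.022321, 1/3 · 0.1 = 0.033333; with total 0.15666.
The posterior is then P(bag A | data) = 0.21277, P(bag B | data) = 0.14185, P(bag C | data) = 0.29014, P(bag D | data) = 0.14248, P(bag E | data) = 0.21277.
So P(black next | data) = Σ P(black next | H) P(H | data) = (1)(0.21277) + (1/4)(0.14185) + (1/2)(0.29014) + (2/3)(0.14248) + (1)(0.21277) = 0.70105.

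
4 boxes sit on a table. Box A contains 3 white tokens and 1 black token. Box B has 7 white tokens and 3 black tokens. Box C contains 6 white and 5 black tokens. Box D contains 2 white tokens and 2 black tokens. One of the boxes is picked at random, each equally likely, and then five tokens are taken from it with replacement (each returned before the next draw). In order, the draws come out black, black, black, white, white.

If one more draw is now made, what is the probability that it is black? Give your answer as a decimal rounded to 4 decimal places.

0.4247

Under each hypothesis, the probability of the observed sequence is: P(data | box A) = (1/4)(1/4)(1/4)(3/4)(3/4) = 0.0087891; P(data | box B) = (3/10)(3/10)(3/10)(7/10)(7/10) = 0.01323; P(data | box C) = (5/11)(5/11)(5/11)(6/11)(6/11) = 0.027941; P(data | box D) = (2/4)(2/4)(2/4)(2/4)(2/4) = 0.03125.
The prior-weighted likelihoods are 1/4 · 0.0087891 = 0.0021973, 1/4 · 0.01323 = 0.0033075, 1/4 · 0.027941 = 0.0069854, 1/4 · 0.03125 = 0.0078125; summing to 0.020303.
Dividing through by the total gives posterior P(box A | data) = 0.10823, P(box B | data) = 0.16291, P(box C | data) = 0.34406, P(box D | data) = 0.3848.
Averaging over the posterior, P(black next | data) = (1/4)(0.10823) + (3/10)(0.16291) + (5/11)(0.34406) + (1/2)(0.3848) = 0.42472.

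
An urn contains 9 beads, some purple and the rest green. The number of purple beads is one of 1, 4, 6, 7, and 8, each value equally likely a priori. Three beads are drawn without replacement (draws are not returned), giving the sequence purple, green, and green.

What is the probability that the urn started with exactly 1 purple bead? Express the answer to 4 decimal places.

0.3011

For each hypothesis, P(data | H) works out to: P(data | r = 1) = (1/9)(8/8)(7/7) = 1/9; P(data | r = 4) = (4/9)(5/8)(4/7) = 10/63; P(data | r = 6) = (6/9)(3/8)(2/7) = 1/14; P(data | r = 7) = (7/9)(2/8)(1/7) = 1/36; P(data | r = 8) = (8/9)(1/8)(0/7) = 0.
Multiplying each by its prior: 1/5 · 1/9 = 1/45, 1/5 · 10/63 = 2/63, 1/5 · 1/14 = 1/70, 1/5 · 1/36 = 1/180, 1/5 · 0 = 0; these sum to 31/420.
By Bayes' rule, P(r = 1 | data) = (1/45) / (31/420) = 28/93.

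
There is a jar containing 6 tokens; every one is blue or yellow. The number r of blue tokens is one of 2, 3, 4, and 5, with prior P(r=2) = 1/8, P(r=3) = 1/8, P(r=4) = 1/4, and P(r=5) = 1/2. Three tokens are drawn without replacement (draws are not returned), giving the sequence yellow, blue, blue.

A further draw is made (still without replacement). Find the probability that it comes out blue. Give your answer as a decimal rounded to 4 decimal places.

0.7662

Under each hypothesis, the probability of the observed sequence is: P(data | r = 2) = (4/6)(2/5)(1/4) = 1/15; P(data | r = 3) = (3/6)(3/5)(2/4) = 3/20; P(data | r = 4) = (2/6)(4/5)(3/4) = 1/5; P(data | r = 5) = (1/6)(5/5)(4/4) = 1/6.
Weighting by the prior gives 1/8 · 1/15 = 1/120, 1/8 · 3/20 = 3/160, 1/4 · 1/5 = 1/20, 1/2 · 1/6 = 1/12; with total 77/480.
The posterior is then P(r = 2 | data) = 4/77, P(r = 3 | data) = 9/77, P(r = 4 | data) = 24/77, P(r = 5 | data) = 40/77.
So P(blue next | data) = Σ P(blue next | H) P(H | data) = (0)(4/77) + (1/3)(9/77) + (2/3)(24/77) + (1)(40/77) = 59/77.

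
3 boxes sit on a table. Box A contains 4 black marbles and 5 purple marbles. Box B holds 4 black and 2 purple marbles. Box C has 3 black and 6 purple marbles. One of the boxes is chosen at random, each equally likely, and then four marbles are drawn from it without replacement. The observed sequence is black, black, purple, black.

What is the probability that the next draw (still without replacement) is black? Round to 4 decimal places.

0.4034

Compute the likelihood of the observed sequence for each case: P(data | box A) = (4/9)(3/8)(5/7)(2/6) = 0.039683; P(data | box B) = (4/6)(3/5)(2/4)(2/3) = 0.13333; P(data | box C) = (3/9)(2/8)(6/7)(1/6) = 0.011905.
Weighting by the prior gives 1/3 · 0.039683 = 0.013228, 1/3 · 0.13333 = 0.044444, 1/3 · 0.011905 = 0.0039683; summing to 0.06164.
The posterior is then P(box A | data) = 0.21459, P(box B | data) = 0.72103, P(box C | data) = 0.064378.
So P(black next | data) = Σ P(black next | H) P(H | data) = (1/5)(0.21459) + (1/2)(0.72103) + (0)(0.064378) = 0.40343.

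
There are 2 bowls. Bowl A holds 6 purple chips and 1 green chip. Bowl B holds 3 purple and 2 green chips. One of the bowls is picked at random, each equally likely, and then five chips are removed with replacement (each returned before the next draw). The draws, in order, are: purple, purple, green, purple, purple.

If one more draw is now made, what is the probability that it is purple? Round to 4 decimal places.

0.7538

Under each hypothesis, the probability of the observed sequence is: P(data | bowl A) = (6/7)(6/7)(1/7)(6/7)(6/7) = 0.077111; P(data | bowl B) = (3/5)(3/5)(2/5)(3/5)(3/5) = 0.05184.
Weighting by the prior gives 1/2 · 0.077111 = 0.038555, 1/2 · 0.05184 = 0.02592; summing to 0.064475.
Dividing through by the total gives posterior P(bowl A | data) = 0.59799, P(bowl B | data) = 0.40201.
The predictive probability is P(purple next | data) = (6/7)(0.59799) + (3/5)(0.40201) = 0.75377.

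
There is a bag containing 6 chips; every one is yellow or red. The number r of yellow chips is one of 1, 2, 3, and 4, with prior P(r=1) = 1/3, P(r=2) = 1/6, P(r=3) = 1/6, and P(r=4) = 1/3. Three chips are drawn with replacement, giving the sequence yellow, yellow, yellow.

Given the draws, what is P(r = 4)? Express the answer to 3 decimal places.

The likelihood of the observed sequence under each hypothesis: P(data | r = 1) = (1/6)(1/6)(1/6) = 1/216; P(data | r = 2) = (2/6)(2/6)(2/6) = 1/27; P(data | r = 3) = (3/6)(3/6)(3/6) = 1/8; P(data | r = 4) = (4/6)(4/6)(4/6) = 8/27.
Weighting by the prior gives 1/3 · 1/216 = 1/648, 1/6 · 1/27 = 1/162, 1/6 · 1/8 = 1/48, 1/3 · 8/27 = 8/81; these sum to 55/432.
So P(r = 4 | data) = (8/81) / (55/432) = 128/165.

0.776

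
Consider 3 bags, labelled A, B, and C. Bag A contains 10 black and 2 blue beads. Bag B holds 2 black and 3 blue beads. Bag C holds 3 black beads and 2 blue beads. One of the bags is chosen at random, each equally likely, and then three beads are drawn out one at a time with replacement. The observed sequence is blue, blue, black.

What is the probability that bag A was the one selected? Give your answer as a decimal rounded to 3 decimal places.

For each hypothesis, P(data | H) works out to: P(data | bag A) = (2/12)(2/12)(10/12) = 0.023148; P(data | bag B) = (3/5)(3/5)(2/5) = 0.144; P(data | bag C) = (2/5)(2/5)(3/5) = 0.096.
Weighting by the prior gives 1/3 · 0.023148 = 0.007716, 1/3 · 0.144 = 0.048, 1/3 · 0.096 = 0.032; these sum to 0.087716.
Hence P(bag A | data) = (0.007716) / (0.087716) = 0.087966.

0.088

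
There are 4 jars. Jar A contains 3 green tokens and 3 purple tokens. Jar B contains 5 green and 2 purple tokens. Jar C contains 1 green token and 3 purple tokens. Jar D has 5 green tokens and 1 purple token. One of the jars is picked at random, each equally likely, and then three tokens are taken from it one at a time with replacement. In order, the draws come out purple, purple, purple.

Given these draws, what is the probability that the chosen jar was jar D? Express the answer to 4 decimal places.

0.0081

The likelihood of the observed sequence under each hypothesis: P(data | jar A) = (3/6)(3/6)(3/6) = 0.125; P(data | jar B) = (2/7)(2/7)(2/7) = 0.023324; P(data | jar C) = (3/4)(3/4)(3/4) = 0.42188; P(data | jar D) = (1/6)(1/6)(1/6) = 0.0046296.
Multiplying each by its prior: 1/4 · 0.125 = 0.03125, 1/4 · 0.023324 = 0.0058309, 1/4 · 0.42188 = 0.10547, 1/4 · 0.0046296 = 0.0011574; these sum to 0.14371.
Therefore the posterior P(jar D | data) = (0.0011574) / (0.14371) = 0.0080539.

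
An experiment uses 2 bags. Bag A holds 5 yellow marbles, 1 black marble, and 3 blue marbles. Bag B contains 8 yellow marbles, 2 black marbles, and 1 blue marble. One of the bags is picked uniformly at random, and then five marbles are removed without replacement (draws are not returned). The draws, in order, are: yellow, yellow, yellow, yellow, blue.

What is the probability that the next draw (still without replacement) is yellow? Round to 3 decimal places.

Under each hypothesis, the probability of the observed sequence is: P(data | bag A) = (5/9)(4/8)(3/7)(2/6)(3/5) = 1/42; P(data | bag B) = (8/11)(7/10)(6/9)(5/8)(1/7) = 1/33.
Weighting by the prior gives 1/2 · 1/42 = 1/84, 1/2 · 1/33 = 1/66; summing to 25/924.
Normalising, the posterior is P(bag A | data) = 11/25, P(bag B | data) = 14/25.
The predictive probability is P(yellow next | data) = (1/4)(11/25) + (2/3)(14/25) = 29/60.

0.483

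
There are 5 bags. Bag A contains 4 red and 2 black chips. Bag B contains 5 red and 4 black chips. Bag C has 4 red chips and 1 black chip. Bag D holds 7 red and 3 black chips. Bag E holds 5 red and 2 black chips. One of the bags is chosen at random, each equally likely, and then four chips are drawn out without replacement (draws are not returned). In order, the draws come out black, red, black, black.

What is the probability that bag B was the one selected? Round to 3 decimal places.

0.826

For each hypothesis, P(data | H) works out to: P(data | bag A) = (2/6)(4/5)(1/4)(0/3) = 0; P(data | bag B) = (4/9)(5/8)(3/7)(2/6) = 0.039683; P(data | bag C) = (1/5)(4/4)(0/3) = 0; P(data | bag D) = (3/10)(7/9)(2/8)(1/7) = 0.0083333; P(data | bag E) = (2/7)(5/6)(1/5)(0/4) = 0.
Multiplying each by its prior: 1/5 · 0 = 0, 1/5 · 0.039683 = 0.0079365, 1/5 · 0 = 0, 1/5 · 0.0083333 = 0.0016667, 1/5 · 0 = 0; with total 0.0096032.
So P(bag B | data) = (0.0079365) / (0.0096032) = 0.82645.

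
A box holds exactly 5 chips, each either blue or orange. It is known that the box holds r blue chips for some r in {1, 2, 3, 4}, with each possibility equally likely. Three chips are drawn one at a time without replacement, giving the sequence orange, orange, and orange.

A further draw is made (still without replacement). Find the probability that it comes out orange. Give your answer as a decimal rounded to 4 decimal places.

The likelihood of the observed sequence under each hypothesis: P(data | r = 1) = (4/5)(3/4)(2/3) = 2/5; P(data | r = 2) = (3/5)(2/4)(1/3) = 1/10; P(data | r = 3) = (2/5)(1/4)(0/3) = 0; P(data | r = 4) = (1/5)(0/4) = 0.
Weighting by the prior gives 1/4 · 2/5 = 1/10, 1/4 · 1/10 = 1/40, 1/4 · 0 = 0, 1/4 · 0 = 0; summing to 1/8.
The posterior is then P(r = 1 | data) = 4/5, P(r = 2 | data) = 1/5, P(r = 3 | data) = 0, P(r = 4 | data) = 0.
So P(orange next | data) = Σ P(orange next | H) P(H | data) = (1/2)(4/5) + (0)(1/5) = 2/5.

0.4000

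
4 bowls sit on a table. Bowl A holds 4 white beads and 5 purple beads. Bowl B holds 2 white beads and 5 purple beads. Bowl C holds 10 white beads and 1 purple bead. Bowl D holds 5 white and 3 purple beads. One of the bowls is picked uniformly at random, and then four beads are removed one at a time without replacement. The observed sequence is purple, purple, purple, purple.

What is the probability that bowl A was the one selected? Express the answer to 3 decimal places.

The likelihood of the observed sequence under each hypothesis: P(data | bowl A) = (5/9)(4/8)(3/7)(2/6) = 5/126; P(data | bowl B) = (5/7)(4/6)(3/5)(2/4) = 1/7; P(data | bowl C) = (1/11)(0/10) = 0; P(data | bowl D) = (3/8)(2/7)(1/6)(0/5) = 0.
Multiplying each by its prior: 1/4 · 5/126 = 5/504, 1/4 · 1/7 = 1/28, 1/4 · 0 = 0, 1/4 · 0 = 0; these sum to 23/504.
So P(bowl A | data) = (5/504) / (23/504) = 5/23.

0.217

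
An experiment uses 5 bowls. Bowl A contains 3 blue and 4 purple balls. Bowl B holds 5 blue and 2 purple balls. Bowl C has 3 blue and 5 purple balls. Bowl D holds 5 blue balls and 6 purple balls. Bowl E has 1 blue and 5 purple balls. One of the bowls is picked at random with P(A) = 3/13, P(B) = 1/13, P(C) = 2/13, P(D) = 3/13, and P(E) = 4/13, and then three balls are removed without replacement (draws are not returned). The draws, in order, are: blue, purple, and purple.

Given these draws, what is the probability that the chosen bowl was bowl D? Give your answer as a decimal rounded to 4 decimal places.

0.2228

The likelihood of the observed sequence under each hypothesis: P(data | bowl A) = (3/7)(4/6)(3/5) = 0.17143; P(data | bowl B) = (5/7)(2/6)(1/5) = 0.047619; P(data | bowl C) = (3/8)(5/7)(4/6) = 0.17857; P(data | bowl D) = (5/11)(6/10)(5/9) = 0.15152; P(data | bowl E) = (1/6)(5/5)(4/4) = 0.16667.
Weighting by the prior gives 3/13 · 0.17143 = 0.03956, 1/13 · 0.047619 = 0.003663, 2/13 · 0.17857 = 0.027473, 3/13 · 0.15152 = 0.034965, 4/13 · 0.16667 = 0.051282; these sum to 0.15694.
Hence P(bowl D | data) = (0.034965) / (0.15694) = 0.22279.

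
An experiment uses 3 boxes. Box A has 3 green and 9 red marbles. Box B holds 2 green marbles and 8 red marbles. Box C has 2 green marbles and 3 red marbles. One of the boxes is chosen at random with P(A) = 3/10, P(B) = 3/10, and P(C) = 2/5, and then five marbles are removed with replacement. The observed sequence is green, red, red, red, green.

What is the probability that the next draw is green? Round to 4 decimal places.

Compute the likelihood of the observed sequence for each case: P(data | box A) = (3/12)(9/12)(9/12)(9/12)(3/12) = 0.026367; P(data | box B) = (2/10)(8/10)(8/10)(8/10)(2/10) = 0.02048; P(data | box C) = (2/5)(3/5)(3/5)(3/5)(2/5) = 0.03456.
The prior-weighted likelihoods are 3/10 · 0.026367 = 0.0079102, 3/10 · 0.02048 = 0.006144, 2/5 · 0.03456 = 0.013824; summing to 0.027878.
Dividing through by the total gives posterior P(box A | data) = 0.28374, P(box B | data) = 0.22039, P(box C | data) = 0.49587.
Averaging over the posterior, P(green next | data) = (1/4)(0.28374) + (1/5)(0.22039) + (2/5)(0.49587) = 0.31336.

0.3134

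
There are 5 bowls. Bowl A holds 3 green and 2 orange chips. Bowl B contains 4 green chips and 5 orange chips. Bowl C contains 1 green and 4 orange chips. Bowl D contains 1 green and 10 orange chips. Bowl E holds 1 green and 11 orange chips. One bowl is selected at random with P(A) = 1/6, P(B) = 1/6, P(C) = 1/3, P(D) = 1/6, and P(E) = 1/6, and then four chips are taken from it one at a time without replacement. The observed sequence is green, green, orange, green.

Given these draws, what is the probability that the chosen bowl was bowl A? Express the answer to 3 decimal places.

0.716

Compute the likelihood of the observed sequence for each case: P(data | bowl A) = (3/5)(2/4)(2/3)(1/2) = 1/10; P(data | bowl B) = (4/9)(3/8)(5/7)(2/6) = 5/126; P(data | bowl C) = (1/5)(0/4) = 0; P(data | bowl D) = (1/11)(0/10) = 0; P(data | bowl E) = (1/12)(0/11) = 0.
The prior-weighted likelihoods are 1/6 · 1/10 = 1/60, 1/6 · 5/126 = 5/756, 1/3 · 0 = 0, 1/6 · 0 = 0, 1/6 · 0 = 0; these sum to 22/945.
By Bayes' rule, P(bowl A | data) = (1/60) / (22/945) = 63/88.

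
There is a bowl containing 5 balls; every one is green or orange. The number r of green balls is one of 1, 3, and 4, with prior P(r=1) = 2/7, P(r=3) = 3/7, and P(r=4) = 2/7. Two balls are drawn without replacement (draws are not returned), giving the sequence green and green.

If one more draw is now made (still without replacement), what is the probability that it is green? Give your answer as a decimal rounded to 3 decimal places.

Compute the likelihood of the observed sequence for each case: P(data | r = 1) = (1/5)(0/4) = 0; P(data | r = 3) = (3/5)(2/4) = 3/10; P(data | r = 4) = (4/5)(3/4) = 3/5.
Weighting by the prior gives 2/7 · 0 = 0, 3/7 · 3/10 = 9/70, 2/7 · 3/5 = 6/35; with total 3/10.
Dividing through by the total gives posterior P(r = 1 | data) = 0, P(r = 3 | data) = 3/7, P(r = 4 | data) = 4/7.
So P(green next | data) = Σ P(green next | H) P(H | data) = (1/3)(3/7) + (2/3)(4/7) = 11/21.

0.524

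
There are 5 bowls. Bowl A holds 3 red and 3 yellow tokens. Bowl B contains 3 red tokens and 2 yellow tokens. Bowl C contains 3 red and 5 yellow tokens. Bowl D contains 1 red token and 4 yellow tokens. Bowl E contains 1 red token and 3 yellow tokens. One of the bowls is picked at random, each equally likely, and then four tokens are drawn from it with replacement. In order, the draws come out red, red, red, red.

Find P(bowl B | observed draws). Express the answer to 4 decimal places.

For each hypothesis, P(data | H) works out to: P(data | bowl A) = (3/6)(3/6)(3/6)(3/6) = 0.0625; P(data | bowl B) = (3/5)(3/5)(3/5)(3/5) = 0.1296; P(data | bowl C) = (3/8)(3/8)(3/8)(3/8) = 0.019775; P(data | bowl D) = (1/5)(1/5)(1/5)(1/5) = 0.0016; P(data | bowl E) = (1/4)(1/4)(1/4)(1/4) = 0.0039062.
The prior-weighted likelihoods are 1/5 · 0.0625 = 0.0125, 1/5 · 0.1296 = 0.02592, 1/5 · 0.019775 = 0.0039551, 1/5 · 0.0016 = 0.00032, 1/5 · 0.0039062 = 0.00078125; with total 0.043476.
Hence P(bowl B | data) = (0.02592) / (0.043476) = 0.59619.

0.5962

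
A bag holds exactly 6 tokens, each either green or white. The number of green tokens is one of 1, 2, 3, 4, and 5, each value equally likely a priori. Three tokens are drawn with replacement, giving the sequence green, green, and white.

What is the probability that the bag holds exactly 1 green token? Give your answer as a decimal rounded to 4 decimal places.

0.0476

Compute the likelihood of the observed sequence for each case: P(data | r = 1) = (1/6)(1/6)(5/6) = 5/216; P(data | r = 2) = (2/6)(2/6)(4/6) = 2/27; P(data | r = 3) = (3/6)(3/6)(3/6) = 1/8; P(data | r = 4) = (4/6)(4/6)(2/6) = 4/27; P(data | r = 5) = (5/6)(5/6)(1/6) = 25/216.
The prior-weighted likelihoods are 1/5 · 5/216 = 1/216, 1/5 · 2/27 = 2/135, 1/5 · 1/8 = 1/40, 1/5 · 4/27 = 4/135, 1/5 · 25/216 = 5/216; with total 7/72.
Therefore the posterior P(r = 1 | data) = (1/216) / (7/72) = 1/21.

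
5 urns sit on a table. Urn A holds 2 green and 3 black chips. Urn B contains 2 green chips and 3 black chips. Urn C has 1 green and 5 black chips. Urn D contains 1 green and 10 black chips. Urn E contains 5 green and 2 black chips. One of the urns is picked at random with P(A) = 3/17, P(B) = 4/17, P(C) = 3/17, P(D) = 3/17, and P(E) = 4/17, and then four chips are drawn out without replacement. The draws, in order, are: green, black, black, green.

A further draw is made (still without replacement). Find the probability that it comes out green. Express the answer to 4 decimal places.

0.2139

The likelihood of the observed sequence under each hypothesis: P(data | urn A) = (2/5)(3/4)(2/3)(1/2) = 1/10; P(data | urn B) = (2/5)(3/4)(2/3)(1/2) = 1/10; P(data | urn C) = (1/6)(5/5)(4/4)(0/3) = 0; P(data | urn D) = (1/11)(10/10)(9/9)(0/8) = 0; P(data | urn E) = (5/7)(2/6)(1/5)(4/4) = 1/21.
Weighting by the prior gives 3/17 · 1/10 = 3/170, 4/17 · 1/10 = 2/85, 3/17 · 0 = 0, 3/17 · 0 = 0, 4/17 · 1/21 = 4/357; summing to 11/210.
The posterior is then P(urn A | data) = 63/187, P(urn B | data) = 84/187, P(urn C | data) = 0, P(urn D | data) = 0, P(urn E | data) = 40/187.
Averaging over the posterior, P(green next | data) = (0)(63/187) + (0)(84/187) + (1)(40/187) = 40/187.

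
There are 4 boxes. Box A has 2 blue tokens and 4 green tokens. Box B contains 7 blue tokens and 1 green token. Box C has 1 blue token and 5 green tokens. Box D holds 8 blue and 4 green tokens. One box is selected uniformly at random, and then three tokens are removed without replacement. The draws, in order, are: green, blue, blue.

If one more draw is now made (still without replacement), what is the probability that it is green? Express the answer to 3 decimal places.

0.341

Compute the likelihood of the observed sequence for each case: P(data | box A) = (4/6)(2/5)(1/4) = 0.066667; P(data | box B) = (1/8)(7/7)(6/6) = 0.125; P(data | box C) = (5/6)(1/5)(0/4) = 0; P(data | box D) = (4/12)(8/11)(7/10) = 0.1697.
Weighting by the prior gives 1/4 · 0.066667 = 0.016667, 1/4 · 0.125 = 0.03125, 1/4 · 0 = 0, 1/4 · 0.1697 = 0.042424; summing to 0.090341.
Dividing through by the total gives posterior P(box A | data) = 0.18449, P(box B | data) = 0.34591, P(box C | data) = 0, P(box D | data) = 0.4696.
So P(green next | data) = Σ P(green next | H) P(H | data) = (1)(0.18449) + (0)(0.34591) + (1/3)(0.4696) = 0.34102.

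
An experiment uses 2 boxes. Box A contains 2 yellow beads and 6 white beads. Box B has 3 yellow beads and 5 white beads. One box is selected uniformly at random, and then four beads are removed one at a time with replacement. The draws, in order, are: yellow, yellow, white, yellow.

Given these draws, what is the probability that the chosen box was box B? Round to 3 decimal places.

For each hypothesis, P(data | H) works out to: P(data | box A) = (2/8)(2/8)(6/8)(2/8) = 0.011719; P(data | box B) = (3/8)(3/8)(5/8)(3/8) = 0.032959.
Multiplying each by its prior: 1/2 · 0.011719 = 0.0058594, 1/2 · 0.032959 = 0.016479; these sum to 0.022339.
By Bayes' rule, P(box B | data) = (0.016479) / (0.022339) = 0.7377.

0.738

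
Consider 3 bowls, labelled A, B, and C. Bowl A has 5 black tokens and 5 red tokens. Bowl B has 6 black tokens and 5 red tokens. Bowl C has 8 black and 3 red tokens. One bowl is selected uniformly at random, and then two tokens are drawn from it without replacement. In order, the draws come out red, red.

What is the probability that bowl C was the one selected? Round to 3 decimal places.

The likelihood of the observed sequence under each hypothesis: P(data | bowl A) = (5/10)(4/9) = 0.22222; P(data | bowl B) = (5/11)(4/10) = 0.18182; P(data | bowl C) = (3/11)(2/10) = 0.054545.
Multiplying each by its prior: 1/3 · 0.22222 = 0.074074, 1/3 · 0.18182 = 0.060606, 1/3 · 0.054545 = 0.018182; these sum to 0.15286.
Therefore the posterior P(bowl C | data) = (0.018182) / (0.15286) = 0.11894.

0.119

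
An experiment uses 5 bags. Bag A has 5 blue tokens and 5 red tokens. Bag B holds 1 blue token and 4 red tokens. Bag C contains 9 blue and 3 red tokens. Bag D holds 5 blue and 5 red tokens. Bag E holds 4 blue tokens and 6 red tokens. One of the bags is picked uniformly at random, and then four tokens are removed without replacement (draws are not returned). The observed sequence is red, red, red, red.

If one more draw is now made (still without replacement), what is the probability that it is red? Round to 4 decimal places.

Under each hypothesis, the probability of the observed sequence is: P(data | bag A) = (5/10)(4/9)(3/8)(2/7) = 0.02381; P(data | bag B) = (4/5)(3/4)(2/3)(1/2) = 0.2; P(data | bag C) = (3/12)(2/11)(1/10)(0/9) = 0; P(data | bag D) = (5/10)(4/9)(3/8)(2/7) = 0.02381; P(data | bag E) = (6/10)(5/9)(4/8)(3/7) = 0.071429.
The prior-weighted likelihoods are 1/5 · 0.02381 = 0.0047619, 1/5 · 0.2 = 0.04, 1/5 · 0 = 0, 1/5 · 0.02381 = 0.0047619, 1/5 · 0.071429 = 0.014286; summing to 0.06381.
The posterior is then P(bag A | data) = 0.074627, P(bag B | data) = 0.62687, P(bag C | data) = 0, P(bag D | data) = 0.074627, P(bag E | data) = 0.22388.
So P(red next | data) = Σ P(red next | H) P(H | data) = (1/6)(0.074627) + (0)(0.62687) + (1/6)(0.074627) + (1/3)(0.22388) = 0.099502.

0.0995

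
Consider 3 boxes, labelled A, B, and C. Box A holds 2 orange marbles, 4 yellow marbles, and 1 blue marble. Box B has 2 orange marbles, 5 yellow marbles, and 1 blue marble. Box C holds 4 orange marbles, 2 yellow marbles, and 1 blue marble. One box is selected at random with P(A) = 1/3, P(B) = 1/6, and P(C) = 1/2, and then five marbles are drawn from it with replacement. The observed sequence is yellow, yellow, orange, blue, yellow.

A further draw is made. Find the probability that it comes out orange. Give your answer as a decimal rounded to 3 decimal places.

For each hypothesis, P(data | H) works out to: P(data | box A) = (4/7)(4/7)(2/7)(1/7)(4/7) = 0.0076159; P(data | box B) = (5/8)(5/8)(2/8)(1/8)(5/8) = 0.0076294; P(data | box C) = (2/7)(2/7)(4/7)(1/7)(2/7) = 0.001904.
Multiplying each by its prior: 1/3 · 0.0076159 = 0.0025386, 1/6 · 0.0076294 = 0.0012716, 1/2 · 0.001904 = 0.00095198; with total 0.0047622.
Dividing through by the total gives posterior P(box A | data) = 0.53308, P(box B | data) = 0.26701, P(box C | data) = 0.19991.
So P(orange next | data) = Σ P(orange next | H) P(H | data) = (2/7)(0.53308) + (1/4)(0.26701) + (4/7)(0.19991) = 0.33329.

0.333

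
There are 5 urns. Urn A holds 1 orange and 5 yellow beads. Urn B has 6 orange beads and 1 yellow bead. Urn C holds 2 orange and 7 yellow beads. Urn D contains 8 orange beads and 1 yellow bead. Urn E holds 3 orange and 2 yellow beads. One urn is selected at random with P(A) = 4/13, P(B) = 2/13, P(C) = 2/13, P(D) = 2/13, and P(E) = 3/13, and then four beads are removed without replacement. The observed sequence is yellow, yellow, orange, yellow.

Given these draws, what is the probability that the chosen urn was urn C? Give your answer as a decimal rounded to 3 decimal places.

Compute the likelihood of the observed sequence for each case: P(data | urn A) = (5/6)(4/5)(1/4)(3/3) = 1/6; P(data | urn B) = (1/7)(0/6) = 0; P(data | urn C) = (7/9)(6/8)(2/7)(5/6) = 5/36; P(data | urn D) = (1/9)(0/8) = 0; P(data | urn E) = (2/5)(1/4)(3/3)(0/2) = 0.
Weighting by the prior gives 4/13 · 1/6 = 2/39, 2/13 · 0 = 0, 2/13 · 5/36 = 5/234, 2/13 · 0 = 0, 3/13 · 0 = 0; these sum to 17/234.
Hence P(urn C | data) = (5/234) / (17/234) = 5/17.

0.294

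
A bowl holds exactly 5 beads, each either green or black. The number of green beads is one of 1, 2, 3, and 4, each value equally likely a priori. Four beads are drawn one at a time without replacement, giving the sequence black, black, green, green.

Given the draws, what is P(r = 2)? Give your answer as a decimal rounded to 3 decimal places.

For each hypothesis, P(data | H) works out to: P(data | r = 1) = (4/5)(3/4)(1/3)(0/2) = 0; P(data | r = 2) = (3/5)(2/4)(2/3)(1/2) = 1/10; P(data | r = 3) = (2/5)(1/4)(3/3)(2/2) = 1/10; P(data | r = 4) = (1/5)(0/4) = 0.
Multiplying each by its prior: 1/4 · 0 = 0, 1/4 · 1/10 = 1/40, 1/4 · 1/10 = 1/40, 1/4 · 0 = 0; with total 1/20.
By Bayes' rule, P(r = 2 | data) = (1/40) / (1/20) = 1/2.

0.500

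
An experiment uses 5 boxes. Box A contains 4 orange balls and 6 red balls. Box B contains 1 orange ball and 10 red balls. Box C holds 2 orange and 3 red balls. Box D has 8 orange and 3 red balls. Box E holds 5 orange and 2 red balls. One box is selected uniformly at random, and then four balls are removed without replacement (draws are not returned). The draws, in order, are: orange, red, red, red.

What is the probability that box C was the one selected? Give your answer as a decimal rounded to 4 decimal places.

For each hypothesis, P(data | H) works out to: P(data | box A) = (4/10)(6/9)(5/8)(4/7) = 2/21; P(data | box B) = (1/11)(10/10)(9/9)(8/8) = 1/11; P(data | box C) = (2/5)(3/4)(2/3)(1/2) = 1/10; P(data | box D) = (8/11)(3/10)(2/9)(1/8) = 1/165; P(data | box E) = (5/7)(2/6)(1/5)(0/4) = 0.
The prior-weighted likelihoods are 1/5 · 2/21 = 2/105, 1/5 · 1/11 = 1/55, 1/5 · 1/10 = 1/50, 1/5 · 1/165 = 1/825, 1/5 · 0 = 0; summing to 9/154.
Hence P(box C | data) = (1/50) / (9/154) = 77/225.

0.3422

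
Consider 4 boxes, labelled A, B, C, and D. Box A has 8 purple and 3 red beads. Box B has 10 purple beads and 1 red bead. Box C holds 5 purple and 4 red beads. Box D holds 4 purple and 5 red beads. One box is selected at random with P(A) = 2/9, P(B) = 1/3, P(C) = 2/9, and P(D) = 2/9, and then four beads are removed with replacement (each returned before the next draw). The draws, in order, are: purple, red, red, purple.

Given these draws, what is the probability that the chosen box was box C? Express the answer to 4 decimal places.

For each hypothesis, P(data | H) works out to: P(data | box A) = (8/11)(3/11)(3/11)(8/11) = 0.039342; P(data | box B) = (10/11)(1/11)(1/11)(10/11) = 0.0068301; P(data | box C) = (5/9)(4/9)(4/9)(5/9) = 0.060966; P(data | box D) = (4/9)(5/9)(5/9)(4/9) = 0.060966.
The prior-weighted likelihoods are 2/9 · 0.039342 = 0.0087426, 1/3 · 0.0068301 = 0.0022767, 2/9 · 0.060966 = 0.013548, 2/9 · 0.060966 = 0.013548; summing to 0.038115.
Therefore the posterior P(box C | data) = (0.013548) / (0.038115) = 0.35545.

0.3554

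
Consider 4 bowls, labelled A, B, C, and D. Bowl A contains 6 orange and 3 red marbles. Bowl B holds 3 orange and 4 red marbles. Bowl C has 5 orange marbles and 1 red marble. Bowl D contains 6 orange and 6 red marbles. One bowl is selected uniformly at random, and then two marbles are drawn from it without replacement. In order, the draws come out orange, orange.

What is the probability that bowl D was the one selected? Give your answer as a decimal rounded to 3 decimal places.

The likelihood of the observed sequence under each hypothesis: P(data | bowl A) = (6/9)(5/8) = 0.41667; P(data | bowl B) = (3/7)(2/6) = 0.14286; P(data | bowl C) = (5/6)(4/5) = 0.66667; P(data | bowl D) = (6/12)(5/11) = 0.22727.
The prior-weighted likelihoods are 1/4 · 0.41667 = 0.10417, 1/4 · 0.14286 = 0.035714, 1/4 · 0.66667 = 0.16667, 1/4 · 0.22727 = 0.056818; with total 0.36337.
By Bayes' rule, P(bowl D | data) = (0.056818) / (0.36337) = 0.15637.

0.156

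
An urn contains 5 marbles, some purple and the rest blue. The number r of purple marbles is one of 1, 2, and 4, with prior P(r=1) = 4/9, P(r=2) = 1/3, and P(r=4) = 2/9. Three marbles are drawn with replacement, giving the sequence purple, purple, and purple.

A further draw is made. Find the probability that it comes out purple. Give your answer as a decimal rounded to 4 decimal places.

Compute the likelihood of the observed sequence for each case: P(data | r = 1) = (1/5)(1/5)(1/5) = 0.008; P(data | r = 2) = (2/5)(2/5)(2/5) = 0.064; P(data | r = 4) = (4/5)(4/5)(4/5) = 0.512.
Multiplying each by its prior: 4/9 · 0.008 = 0.0035556, 1/3 · 0.064 = 0.021333, 2/9 · 0.512 = 0.11378; summing to 0.13867.
Normalising, the posterior is P(r = 1 | data) = 0.025641, P(r = 2 | data) = 0.15385, P(r = 4 | data) = 0.82051.
The predictive probability is P(purple next | data) = (1/5)(0.025641) + (2/5)(0.15385) + (4/5)(0.82051) = 0.72308.

0.7231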